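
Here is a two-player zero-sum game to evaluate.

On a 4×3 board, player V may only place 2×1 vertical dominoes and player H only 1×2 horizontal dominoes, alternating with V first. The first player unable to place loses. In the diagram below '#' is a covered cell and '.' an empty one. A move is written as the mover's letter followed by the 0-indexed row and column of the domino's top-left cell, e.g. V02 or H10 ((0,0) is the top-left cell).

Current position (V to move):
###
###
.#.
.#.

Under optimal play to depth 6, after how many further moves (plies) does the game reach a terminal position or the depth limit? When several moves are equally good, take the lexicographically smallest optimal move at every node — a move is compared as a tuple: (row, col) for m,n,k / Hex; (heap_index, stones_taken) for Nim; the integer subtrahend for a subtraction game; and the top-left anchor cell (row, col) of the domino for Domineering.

PV length from [###/###/.#./.#.]: 1 ply

ply 1, V at ###/###/.#./.#. | V20=+1→###/###/##./##.*; V22=+1→###/###/.##/.##
ply 2: ###/###/##./##. is terminal -1 (H); from ###/###/.#./.#. depth 6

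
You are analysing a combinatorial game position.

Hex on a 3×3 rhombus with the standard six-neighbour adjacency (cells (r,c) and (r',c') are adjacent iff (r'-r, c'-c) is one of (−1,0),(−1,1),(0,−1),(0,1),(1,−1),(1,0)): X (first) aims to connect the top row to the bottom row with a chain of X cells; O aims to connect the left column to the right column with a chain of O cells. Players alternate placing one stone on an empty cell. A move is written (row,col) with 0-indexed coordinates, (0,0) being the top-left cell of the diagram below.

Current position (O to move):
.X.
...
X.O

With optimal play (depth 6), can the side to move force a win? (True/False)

p1 O@[.X./.../X.O]: (0,0)[OX./.../X.O]-1* (0,2)[.XO/.../X.O]-1 (1,0)[.X./O../X.O]-1 (1,1)[.X./.O./X.O]-1 (1,2)[.X./..O/X.O]-1 (2,1)[.X./.../XOO]-1
p2 X@[OX./.../X.O]: (0,2)[OXX/.../X.O]+1* (1,0)[OX./X../X.O]+1 (1,1)[OX./.X./X.O]+1 (1,2)[OX./..X/X.O]+1 (2,1)[OX./.../XXO]+1
p3 O@[OXX/.../X.O]: (1,0)[OXX/O../X.O]-1* (1,1)[OXX/.O./X.O]-1 (1,2)[OXX/..O/X.O]-1 (2,1)[OXX/.../XOO]-1
p4 X@[OXX/O../X.O]: (1,1)[OXX/OX./X.O]+1* (1,2)[OXX/O.X/X.O]+1 (2,1)[OXX/O../XXO]+1
p5 O@[OXX/OX./X.O] terminal -1; root [.X./.../X.O] d6

O winning at [.X./.../X.O]: False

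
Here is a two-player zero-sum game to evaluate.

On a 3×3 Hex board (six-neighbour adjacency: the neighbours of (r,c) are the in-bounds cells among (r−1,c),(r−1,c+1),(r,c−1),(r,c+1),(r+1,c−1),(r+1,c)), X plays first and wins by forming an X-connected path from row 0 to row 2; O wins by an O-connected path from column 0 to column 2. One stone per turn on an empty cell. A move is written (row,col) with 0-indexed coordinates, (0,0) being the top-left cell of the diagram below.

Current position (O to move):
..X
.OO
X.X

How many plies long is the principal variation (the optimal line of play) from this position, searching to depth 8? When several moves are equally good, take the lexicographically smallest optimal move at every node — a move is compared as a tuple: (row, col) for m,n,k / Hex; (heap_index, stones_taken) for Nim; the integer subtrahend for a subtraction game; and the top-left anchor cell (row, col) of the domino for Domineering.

[..X/.OO/X.X] O move#1: (0,0):+1/O.X/.OO/X.X*, (0,1):+1/.OX/.OO/X.X, (1,0):+1/..X/OOO/X.X, (2,1):-1/..X/.OO/XOX
[O.X/.OO/X.X] X move#2: (0,1):-1/OXX/.OO/X.X*, (1,0):-1/O.X/XOO/X.X, (2,1):-1/O.X/.OO/XXX
[OXX/.OO/X.X] O move#3: (1,0):+1/OXX/OOO/X.X*, (2,1):-1/OXX/.OO/XOX
[OXX/OOO/X.X] end (terminal -1, X#4); searched ..X/.OO/X.X to 8

PV length from [..X/.OO/X.X]: 3 plies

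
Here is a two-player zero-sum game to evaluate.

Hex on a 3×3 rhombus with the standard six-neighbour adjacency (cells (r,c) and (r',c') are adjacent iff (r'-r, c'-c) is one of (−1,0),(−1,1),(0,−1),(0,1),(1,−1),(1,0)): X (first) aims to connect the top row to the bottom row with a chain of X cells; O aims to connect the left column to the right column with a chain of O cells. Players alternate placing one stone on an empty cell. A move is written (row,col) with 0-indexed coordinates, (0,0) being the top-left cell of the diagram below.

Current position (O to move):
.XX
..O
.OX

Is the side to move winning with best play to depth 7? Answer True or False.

O winning at [.XX/..O/.OX]: True

ply 1, O at .XX/..O/.OX | (0,0)=-1→OXX/..O/.OX; (1,0)=+1→.XX/O.O/.OX*; (1,1)=+1→.XX/.OO/.OX; (2,0)=+1→.XX/..O/OOX
ply 2, X at .XX/O.O/.OX | (0,0)=-1→XXX/O.O/.OX*; (1,1)=-1→.XX/OXO/.OX; (2,0)=-1→.XX/O.O/XOX
ply 3, O at XXX/O.O/.OX | (1,1)=+1→XXX/OOO/.OX*; (2,0)=+1→XXX/O.O/OOX
ply 4: XXX/OOO/.OX is terminal -1 (X); from .XX/..O/.OX depth 7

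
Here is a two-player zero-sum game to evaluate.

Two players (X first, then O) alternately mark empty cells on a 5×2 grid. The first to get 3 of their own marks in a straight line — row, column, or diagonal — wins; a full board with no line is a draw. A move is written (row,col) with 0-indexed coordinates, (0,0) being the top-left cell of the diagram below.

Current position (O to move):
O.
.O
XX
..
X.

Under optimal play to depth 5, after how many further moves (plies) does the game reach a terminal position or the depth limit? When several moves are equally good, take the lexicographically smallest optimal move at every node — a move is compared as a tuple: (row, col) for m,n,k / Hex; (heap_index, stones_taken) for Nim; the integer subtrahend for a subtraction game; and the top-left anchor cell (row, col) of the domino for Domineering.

p1 O@[O./.O/XX/../X.]: (0,1)[OO/.O/XX/../X.]-1 (1,0)[O./OO/XX/../X.]-1 (3,0)[O./.O/XX/O./X.]+0* (3,1)[O./.O/XX/.O/X.]-1 (4,1)[O./.O/XX/../XO]-1
p2 X@[O./.O/XX/O./X.]: (0,1)[OX/.O/XX/O./X.]+0* (1,0)[O./XO/XX/O./X.]+0 (3,1)[O./.O/XX/OX/X.]+0 (4,1)[O./.O/XX/O./XX]+0
p3 O@[OX/.O/XX/O./X.]: (1,0)[OX/OO/XX/O./X.]+0* (3,1)[OX/.O/XX/OO/X.]+0 (4,1)[OX/.O/XX/O./XO]+0
p4 X@[OX/OO/XX/O./X.]: (3,1)[OX/OO/XX/OX/X.]+0* (4,1)[OX/OO/XX/O./XX]+0
p5 O@[OX/OO/XX/OX/X.]: (4,1)[OX/OO/XX/OX/XO]+0*
p6 X@[OX/OO/XX/OX/XO] terminal +0; root [O./.O/XX/../X.] d5

PV length from [O./.O/XX/../X.]: 5 plies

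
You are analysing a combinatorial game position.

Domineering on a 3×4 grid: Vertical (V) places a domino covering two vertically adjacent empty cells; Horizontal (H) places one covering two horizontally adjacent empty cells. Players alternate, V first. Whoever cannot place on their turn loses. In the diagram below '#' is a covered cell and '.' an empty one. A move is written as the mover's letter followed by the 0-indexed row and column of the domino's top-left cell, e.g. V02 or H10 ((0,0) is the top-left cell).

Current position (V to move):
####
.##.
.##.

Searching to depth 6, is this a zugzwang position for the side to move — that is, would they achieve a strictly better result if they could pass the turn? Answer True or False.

[####/.##./.##.] V move#1: V10:+1/####/###./###.*, V13:+1/####/.###/.###
[####/###./###.] end (terminal -1, H#2); searched ####/.##./.##. to 6
if V skipped the turn, H would face:
~ [####/.##./.##.] end (terminal -1, H#1); searched ####/.##./.##. to 6
compare (V): move=+1 vs pass=+1

zugzwang(####/.##./.##., V) = False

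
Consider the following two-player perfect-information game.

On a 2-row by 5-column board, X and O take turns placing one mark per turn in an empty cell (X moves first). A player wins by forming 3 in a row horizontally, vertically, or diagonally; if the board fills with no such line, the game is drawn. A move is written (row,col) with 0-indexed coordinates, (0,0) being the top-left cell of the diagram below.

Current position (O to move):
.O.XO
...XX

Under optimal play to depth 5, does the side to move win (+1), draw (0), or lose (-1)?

value(.O.XO/...XX, O) = 0

[.O.XO/...XX] O move#1: (0,0):-1/OO.XO/...XX, (0,2):-1/.OOXO/...XX, (1,0):-1/.O.XO/O..XX, (1,1):-1/.O.XO/.O.XX, (1,2):+0/.O.XO/..OXX*
[.O.XO/..OXX] X move#2: (0,0):+0/XO.XO/..OXX*, (0,2):+0/.OXXO/..OXX, (1,0):+0/.O.XO/X.OXX, (1,1):+0/.O.XO/.XOXX
[XO.XO/..OXX] O move#3: (0,2):+0/XOOXO/..OXX*, (1,0):+0/XO.XO/O.OXX, (1,1):+0/XO.XO/.OOXX
[XOOXO/..OXX] X move#4: (1,0):+0/XOOXO/X.OXX*, (1,1):+0/XOOXO/.XOXX
[XOOXO/X.OXX] O move#5: (1,1):+0/XOOXO/XOOXX*
[XOOXO/XOOXX] end (terminal +0, X#6); searched .O.XO/...XX to 5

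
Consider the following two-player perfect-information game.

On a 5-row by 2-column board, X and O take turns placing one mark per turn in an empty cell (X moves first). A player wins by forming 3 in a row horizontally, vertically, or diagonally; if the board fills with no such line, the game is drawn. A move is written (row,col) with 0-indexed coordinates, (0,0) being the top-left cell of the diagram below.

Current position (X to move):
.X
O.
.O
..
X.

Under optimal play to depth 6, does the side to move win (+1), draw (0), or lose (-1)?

ply 1, X at .X/O./.O/../X. | (0,0)=-1→XX/O./.O/../X.; (1,1)=-1→.X/OX/.O/../X.; (2,0)=+0→.X/O./XO/../X.*; (3,0)=-1→.X/O./.O/X./X.; (3,1)=-1→.X/O./.O/.X/X.; (4,1)=-1→.X/O./.O/../XX
ply 2, O at .X/O./XO/../X. | (0,0)=-1→OX/O./XO/../X.; (1,1)=-1→.X/OO/XO/../X.; (3,0)=+0→.X/O./XO/O./X.*; (3,1)=-1→.X/O./XO/.O/X.; (4,1)=-1→.X/O./XO/../XO
ply 3, X at .X/O./XO/O./X. | (0,0)=-1→XX/O./XO/O./X.; (1,1)=+0→.X/OX/XO/O./X.*; (3,1)=+0→.X/O./XO/OX/X.; (4,1)=+0→.X/O./XO/O./XX
ply 4, O at .X/OX/XO/O./X. | (0,0)=+0→OX/OX/XO/O./X.*; (3,1)=+0→.X/OX/XO/OO/X.; (4,1)=+0→.X/OX/XO/O./XO
ply 5, X at OX/OX/XO/O./X. | (3,1)=+0→OX/OX/XO/OX/X.*; (4,1)=+0→OX/OX/XO/O./XX
ply 6, O at OX/OX/XO/OX/X. | (4,1)=+0→OX/OX/XO/OX/XO*
ply 7: OX/OX/XO/OX/XO is terminal +0 (X); from .X/O./.O/../X. depth 6

value(.X/O./.O/../X., X) = 0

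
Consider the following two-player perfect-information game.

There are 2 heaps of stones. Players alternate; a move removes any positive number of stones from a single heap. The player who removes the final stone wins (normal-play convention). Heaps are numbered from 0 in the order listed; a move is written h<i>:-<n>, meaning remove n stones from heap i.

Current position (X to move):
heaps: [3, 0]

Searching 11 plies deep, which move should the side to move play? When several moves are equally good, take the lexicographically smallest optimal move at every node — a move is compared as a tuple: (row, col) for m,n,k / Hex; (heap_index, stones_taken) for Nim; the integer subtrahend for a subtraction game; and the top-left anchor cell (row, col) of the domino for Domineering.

X's best at [(3,0)]: h0:-3

[(3,0)] X move#1: h0:-1:-1/(2,0), h0:-2:-1/(1,0), h0:-3:+1/(0,0)*
[(0,0)] end (terminal -1, O#2); searched (3,0) to 11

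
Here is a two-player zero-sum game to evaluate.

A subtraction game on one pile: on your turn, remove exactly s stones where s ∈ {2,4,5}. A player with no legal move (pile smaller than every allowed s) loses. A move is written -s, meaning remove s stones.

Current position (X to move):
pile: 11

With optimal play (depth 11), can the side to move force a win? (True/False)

X winning at [11]: True

ply 1, X at 11 | -2=-1→9; -4=+1→7*; -5=-1→6
ply 2, O at 7 | -2=-1→5*; -4=-1→3; -5=-1→2
ply 3, X at 5 | -2=-1→3; -4=+1→1*; -5=+1→0
ply 4: 1 is terminal -1 (O); from 11 depth 11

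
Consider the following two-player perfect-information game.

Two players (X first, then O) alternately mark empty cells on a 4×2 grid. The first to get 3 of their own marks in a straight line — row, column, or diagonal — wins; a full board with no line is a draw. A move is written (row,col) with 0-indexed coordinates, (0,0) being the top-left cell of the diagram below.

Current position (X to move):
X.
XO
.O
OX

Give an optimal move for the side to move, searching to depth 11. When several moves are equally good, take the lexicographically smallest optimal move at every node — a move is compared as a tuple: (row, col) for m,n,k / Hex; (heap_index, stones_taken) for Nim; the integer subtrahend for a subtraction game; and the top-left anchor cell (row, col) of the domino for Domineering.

X's best at [X./XO/.O/OX]: (2,0)

p1 X@[X./XO/.O/OX]: (0,1)[XX/XO/.O/OX]+0 (2,0)[X./XO/XO/OX]+1*
p2 O@[X./XO/XO/OX] terminal -1; root [X./XO/.O/OX] d11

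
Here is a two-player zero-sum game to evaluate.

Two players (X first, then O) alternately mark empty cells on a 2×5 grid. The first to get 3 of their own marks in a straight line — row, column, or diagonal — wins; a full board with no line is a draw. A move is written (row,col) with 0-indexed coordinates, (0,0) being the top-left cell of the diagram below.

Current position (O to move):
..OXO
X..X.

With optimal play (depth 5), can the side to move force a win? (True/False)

ply 1, O at ..OXO/X..X. | (0,0)=+0→O.OXO/X..X.*; (0,1)=+0→.OOXO/X..X.; (1,1)=+0→..OXO/XO.X.; (1,2)=+0→..OXO/X.OX.; (1,4)=+0→..OXO/X..XO
ply 2, X at O.OXO/X..X. | (0,1)=+0→OXOXO/X..X.*; (1,1)=-1→O.OXO/XX.X.; (1,2)=-1→O.OXO/X.XX.; (1,4)=-1→O.OXO/X..XX
ply 3, O at OXOXO/X..X. | (1,1)=+0→OXOXO/XO.X.*; (1,2)=+0→OXOXO/X.OX.; (1,4)=+0→OXOXO/X..XO
ply 4, X at OXOXO/XO.X. | (1,2)=+0→OXOXO/XOXX.*; (1,4)=+0→OXOXO/XO.XX
ply 5, O at OXOXO/XOXX. | (1,4)=+0→OXOXO/XOXXO*
ply 6: OXOXO/XOXXO is terminal +0 (X); from ..OXO/X..X. depth 5

O winning at [..OXO/X..X.]: False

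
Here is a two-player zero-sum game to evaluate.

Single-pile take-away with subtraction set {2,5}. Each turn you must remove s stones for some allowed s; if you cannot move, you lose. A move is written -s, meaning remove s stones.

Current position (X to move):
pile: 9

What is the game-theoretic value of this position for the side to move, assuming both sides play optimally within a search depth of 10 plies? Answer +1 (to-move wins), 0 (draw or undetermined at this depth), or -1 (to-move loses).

[9] X move#1: -2:+1/7*, -5:+1/4
[7] O move#2: -2:-1/5*, -5:-1/2
[5] X move#3: -2:-1/3, -5:+1/0*
[0] end (terminal -1, O#4); searched 9 to 10

value(9, X) = +1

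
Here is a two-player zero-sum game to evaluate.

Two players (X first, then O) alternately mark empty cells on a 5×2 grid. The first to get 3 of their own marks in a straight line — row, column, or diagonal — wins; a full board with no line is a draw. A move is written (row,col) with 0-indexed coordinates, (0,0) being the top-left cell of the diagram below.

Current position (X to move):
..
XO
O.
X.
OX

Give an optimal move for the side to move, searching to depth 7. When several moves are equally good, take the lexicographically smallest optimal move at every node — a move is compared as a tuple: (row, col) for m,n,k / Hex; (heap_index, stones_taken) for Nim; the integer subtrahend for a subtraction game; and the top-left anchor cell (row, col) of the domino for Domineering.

ply 1, X at ../XO/O./X./OX | (0,0)=-1→X./XO/O./X./OX; (0,1)=+0→.X/XO/O./X./OX*; (2,1)=+0→../XO/OX/X./OX; (3,1)=+0→../XO/O./XX/OX
ply 2, O at .X/XO/O./X./OX | (0,0)=+0→OX/XO/O./X./OX*; (2,1)=+0→.X/XO/OO/X./OX; (3,1)=+0→.X/XO/O./XO/OX
ply 3, X at OX/XO/O./X./OX | (2,1)=+0→OX/XO/OX/X./OX*; (3,1)=+0→OX/XO/O./XX/OX
ply 4, O at OX/XO/OX/X./OX | (3,1)=+0→OX/XO/OX/XO/OX*
ply 5: OX/XO/OX/XO/OX is terminal +0 (X); from ../XO/O./X./OX depth 7

X's best at [../XO/O./X./OX]: (0,1)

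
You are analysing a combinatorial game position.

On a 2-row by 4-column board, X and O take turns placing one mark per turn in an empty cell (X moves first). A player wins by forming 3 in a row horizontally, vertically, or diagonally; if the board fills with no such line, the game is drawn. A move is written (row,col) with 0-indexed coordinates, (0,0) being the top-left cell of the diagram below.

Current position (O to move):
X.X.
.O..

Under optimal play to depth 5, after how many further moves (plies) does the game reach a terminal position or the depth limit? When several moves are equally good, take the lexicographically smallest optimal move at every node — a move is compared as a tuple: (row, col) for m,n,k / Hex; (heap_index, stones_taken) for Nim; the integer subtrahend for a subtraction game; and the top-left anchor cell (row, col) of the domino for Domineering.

[X.X./.O..] O move#1: (0,1):+0/XOX./.O..*, (0,3):-1/X.XO/.O.., (1,0):-1/X.X./OO.., (1,2):-1/X.X./.OO., (1,3):-1/X.X./.O.O
[XOX./.O..] X move#2: (0,3):-1/XOXX/.O.., (1,0):+0/XOX./XO..*, (1,2):+0/XOX./.OX., (1,3):+0/XOX./.O.X
[XOX./XO..] O move#3: (0,3):+0/XOXO/XO..*, (1,2):+0/XOX./XOO., (1,3):+0/XOX./XO.O
[XOXO/XO..] X move#4: (1,2):+0/XOXO/XOX.*, (1,3):+0/XOXO/XO.X
[XOXO/XOX.] O move#5: (1,3):+0/XOXO/XOXO*
[XOXO/XOXO] end (terminal +0, X#6); searched X.X./.O.. to 5

PV length from [X.X./.O..]: 5 plies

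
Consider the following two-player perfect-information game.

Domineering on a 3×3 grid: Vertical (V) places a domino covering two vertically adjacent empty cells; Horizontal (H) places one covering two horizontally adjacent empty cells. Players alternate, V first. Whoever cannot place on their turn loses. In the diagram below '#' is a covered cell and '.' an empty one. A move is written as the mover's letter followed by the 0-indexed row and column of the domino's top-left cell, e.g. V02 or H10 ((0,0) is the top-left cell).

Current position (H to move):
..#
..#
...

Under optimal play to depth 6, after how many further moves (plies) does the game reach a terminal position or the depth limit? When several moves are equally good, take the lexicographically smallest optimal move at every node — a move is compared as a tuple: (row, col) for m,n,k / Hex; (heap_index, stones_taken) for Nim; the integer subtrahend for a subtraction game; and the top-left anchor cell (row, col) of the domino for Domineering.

ply 1, H at ..#/..#/... | H00=-1→###/..#/...; H10=+1→..#/###/...*; H20=-1→..#/..#/##.; H21=-1→..#/..#/.##
ply 2: ..#/###/... is terminal -1 (V); from ..#/..#/... depth 6

PV length from [..#/..#/...]: 1 ply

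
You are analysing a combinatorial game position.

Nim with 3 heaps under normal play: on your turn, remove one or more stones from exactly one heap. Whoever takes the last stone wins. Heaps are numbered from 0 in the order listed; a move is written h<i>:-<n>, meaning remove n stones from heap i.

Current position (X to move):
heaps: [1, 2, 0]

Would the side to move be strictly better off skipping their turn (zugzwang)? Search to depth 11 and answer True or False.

zugzwang((1,2,0), X) = False

[(1,2,0)] X move#1: h0:-1:-1/(0,2,0), h1:-1:+1/(1,1,0)*, h1:-2:-1/(1,0,0)
[(1,1,0)] O move#2: h0:-1:-1/(0,1,0)*, h1:-1:-1/(1,0,0)
[(0,1,0)] X move#3: h1:-1:+1/(0,0,0)*
[(0,0,0)] end (terminal -1, O#4); searched (1,2,0) to 11
suppose X passes — search the same position with O to move:
pass> [(1,2,0)] O move#1: h0:-1:-1/(0,2,0), h1:-1:+1/(1,1,0)*, h1:-2:-1/(1,0,0)
pass> [(1,1,0)] X move#2: h0:-1:-1/(0,1,0)*, h1:-1:-1/(1,0,0)
pass> [(0,1,0)] O move#3: h1:-1:+1/(0,0,0)*
pass> [(0,0,0)] end (terminal -1, X#4); searched (1,2,0) to 11
for X: play +1, pass -1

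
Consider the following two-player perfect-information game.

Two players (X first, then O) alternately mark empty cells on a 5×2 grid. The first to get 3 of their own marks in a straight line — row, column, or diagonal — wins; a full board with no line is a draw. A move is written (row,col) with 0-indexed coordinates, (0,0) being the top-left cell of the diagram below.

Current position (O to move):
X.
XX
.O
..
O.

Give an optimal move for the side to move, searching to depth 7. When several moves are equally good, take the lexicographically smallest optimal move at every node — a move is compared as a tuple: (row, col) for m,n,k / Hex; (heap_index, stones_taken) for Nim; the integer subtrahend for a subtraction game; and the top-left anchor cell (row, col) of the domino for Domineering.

ply 1, O at X./XX/.O/../O. | (0,1)=-1→XO/XX/.O/../O.; (2,0)=+0→X./XX/OO/../O.*; (3,0)=-1→X./XX/.O/O./O.; (3,1)=-1→X./XX/.O/.O/O.; (4,1)=-1→X./XX/.O/../OO
ply 2, X at X./XX/OO/../O. | (0,1)=-1→XX/XX/OO/../O.; (3,0)=+0→X./XX/OO/X./O.*; (3,1)=-1→X./XX/OO/.X/O.; (4,1)=-1→X./XX/OO/../OX
ply 3, O at X./XX/OO/X./O. | (0,1)=+0→XO/XX/OO/X./O.*; (3,1)=+0→X./XX/OO/XO/O.; (4,1)=+0→X./XX/OO/X./OO
ply 4, X at XO/XX/OO/X./O. | (3,1)=+0→XO/XX/OO/XX/O.*; (4,1)=+0→XO/XX/OO/X./OX
ply 5, O at XO/XX/OO/XX/O. | (4,1)=+0→XO/XX/OO/XX/OO*
ply 6: XO/XX/OO/XX/OO is terminal +0 (X); from X./XX/.O/../O. depth 7

O's best at [X./XX/.O/../O.]: (2,0)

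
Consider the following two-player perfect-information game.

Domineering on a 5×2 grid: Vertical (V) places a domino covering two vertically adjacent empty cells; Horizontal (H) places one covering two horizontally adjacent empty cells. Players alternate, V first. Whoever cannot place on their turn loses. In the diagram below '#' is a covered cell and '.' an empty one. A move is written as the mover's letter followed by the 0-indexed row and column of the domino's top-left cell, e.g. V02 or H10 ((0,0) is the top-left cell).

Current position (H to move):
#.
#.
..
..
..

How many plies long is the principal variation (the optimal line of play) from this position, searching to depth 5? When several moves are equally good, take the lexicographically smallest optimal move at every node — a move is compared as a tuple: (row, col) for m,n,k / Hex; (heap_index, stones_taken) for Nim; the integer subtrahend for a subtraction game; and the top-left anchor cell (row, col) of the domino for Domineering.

PV length from [#./#./../../..]: 3 plies

p1 H@[#./#./../../..]: H20[#./#./##/../..]-1 H30[#./#./../##/..]+1* H40[#./#./../../##]-1
p2 V@[#./#./../##/..]: V01[##/##/../##/..]-1* V11[#./##/.#/##/..]-1
p3 H@[##/##/../##/..]: H20[##/##/##/##/..]+1* H40[##/##/../##/##]+1
p4 V@[##/##/##/##/..] terminal -1; root [#./#./../../..] d5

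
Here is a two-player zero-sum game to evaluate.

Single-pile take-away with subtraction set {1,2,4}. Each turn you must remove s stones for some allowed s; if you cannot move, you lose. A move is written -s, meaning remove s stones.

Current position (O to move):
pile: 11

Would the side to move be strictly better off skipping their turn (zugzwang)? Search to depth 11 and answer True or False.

p1 O@[11]: -1[10]-1 -2[9]+1* -4[7]-1
p2 X@[9]: -1[8]-1* -2[7]-1 -4[5]-1
p3 O@[8]: -1[7]-1 -2[6]+1* -4[4]-1
p4 X@[6]: -1[5]-1* -2[4]-1 -4[2]-1
p5 O@[5]: -1[4]-1 -2[3]+1* -4[1]-1
p6 X@[3]: -1[2]-1* -2[1]-1
p7 O@[2]: -1[1]-1 -2[0]+1*
p8 X@[0] terminal -1; root [11] d11
suppose O passes — search the same position with X to move:
pass> p1 X@[11]: -1[10]-1 -2[9]+1* -4[7]-1
pass> p2 O@[9]: -1[8]-1* -2[7]-1 -4[5]-1
pass> p3 X@[8]: -1[7]-1 -2[6]+1* -4[4]-1
pass> p4 O@[6]: -1[5]-1* -2[4]-1 -4[2]-1
pass> p5 X@[5]: -1[4]-1 -2[3]+1* -4[1]-1
pass> p6 O@[3]: -1[2]-1* -2[1]-1
pass> p7 X@[2]: -1[1]-1 -2[0]+1*
pass> p8 O@[0] terminal -1; root [11] d11
for O: play +1, pass -1

zugzwang(11, O) = False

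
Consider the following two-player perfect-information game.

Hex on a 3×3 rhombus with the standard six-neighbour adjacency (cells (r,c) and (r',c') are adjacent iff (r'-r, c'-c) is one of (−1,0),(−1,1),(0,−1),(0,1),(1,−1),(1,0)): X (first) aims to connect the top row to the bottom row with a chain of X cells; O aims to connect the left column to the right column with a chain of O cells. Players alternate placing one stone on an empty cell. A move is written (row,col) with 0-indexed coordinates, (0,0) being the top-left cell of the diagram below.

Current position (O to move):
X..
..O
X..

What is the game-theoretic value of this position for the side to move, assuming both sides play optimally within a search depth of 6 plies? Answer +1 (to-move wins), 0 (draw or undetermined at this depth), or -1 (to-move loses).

[X../..O/X..] O move#1: (0,1):-1/XO./..O/X..*, (0,2):-1/X.O/..O/X.., (1,0):-1/X../O.O/X.., (1,1):-1/X../.OO/X.., (2,1):-1/X../..O/XO., (2,2):-1/X../..O/X.O
[XO./..O/X..] X move#2: (0,2):+1/XOX/..O/X..*, (1,0):+1/XO./X.O/X.., (1,1):+1/XO./.XO/X.., (2,1):-1/XO./..O/XX., (2,2):-1/XO./..O/X.X
[XOX/..O/X..] O move#3: (1,0):-1/XOX/O.O/X..*, (1,1):-1/XOX/.OO/X.., (2,1):-1/XOX/..O/XO., (2,2):-1/XOX/..O/X.O
[XOX/O.O/X..] X move#4: (1,1):+1/XOX/OXO/X..*, (2,1):-1/XOX/O.O/XX., (2,2):-1/XOX/O.O/X.X
[XOX/OXO/X..] end (terminal -1, O#5); searched X../..O/X.. to 6

value(X../..O/X.., O) = -1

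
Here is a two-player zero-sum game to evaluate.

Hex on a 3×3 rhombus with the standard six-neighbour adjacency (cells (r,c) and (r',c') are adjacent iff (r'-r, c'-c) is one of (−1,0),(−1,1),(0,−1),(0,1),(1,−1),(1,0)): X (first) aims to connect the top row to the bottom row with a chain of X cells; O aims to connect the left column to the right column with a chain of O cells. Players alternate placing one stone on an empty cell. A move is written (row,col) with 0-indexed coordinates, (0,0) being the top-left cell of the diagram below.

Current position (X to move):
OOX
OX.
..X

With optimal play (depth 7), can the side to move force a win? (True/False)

X winning at [OOX/OX./..X]: True

[OOX/OX./..X] X move#1: (1,2):+1/OOX/OXX/..X*, (2,0):+1/OOX/OX./X.X, (2,1):+1/OOX/OX./.XX
[OOX/OXX/..X] end (terminal -1, O#2); searched OOX/OX./..X to 7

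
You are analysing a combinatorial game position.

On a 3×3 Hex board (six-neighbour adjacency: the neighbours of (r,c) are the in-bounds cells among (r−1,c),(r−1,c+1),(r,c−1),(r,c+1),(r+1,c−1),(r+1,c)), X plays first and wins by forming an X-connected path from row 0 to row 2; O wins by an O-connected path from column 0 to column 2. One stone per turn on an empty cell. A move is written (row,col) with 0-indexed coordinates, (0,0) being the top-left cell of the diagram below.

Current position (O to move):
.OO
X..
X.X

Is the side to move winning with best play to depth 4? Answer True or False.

p1 O@[.OO/X../X.X]: (0,0)[OOO/X../X.X]+1* (1,1)[.OO/XO./X.X]-1 (1,2)[.OO/X.O/X.X]-1 (2,1)[.OO/X../XOX]-1
p2 X@[OOO/X../X.X] terminal -1; root [.OO/X../X.X] d4

O winning at [.OO/X../X.X]: True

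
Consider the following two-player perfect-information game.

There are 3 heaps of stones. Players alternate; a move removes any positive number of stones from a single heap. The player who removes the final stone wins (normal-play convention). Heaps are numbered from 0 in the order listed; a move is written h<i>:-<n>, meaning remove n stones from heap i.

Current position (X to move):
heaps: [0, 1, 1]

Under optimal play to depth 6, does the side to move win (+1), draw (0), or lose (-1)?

value((0,1,1), X) = -1

ply 1, X at (0,1,1) | h1:-1=-1→(0,0,1)*; h2:-1=-1→(0,1,0)
ply 2, O at (0,0,1) | h2:-1=+1→(0,0,0)*
ply 3: (0,0,0) is terminal -1 (X); from (0,1,1) depth 6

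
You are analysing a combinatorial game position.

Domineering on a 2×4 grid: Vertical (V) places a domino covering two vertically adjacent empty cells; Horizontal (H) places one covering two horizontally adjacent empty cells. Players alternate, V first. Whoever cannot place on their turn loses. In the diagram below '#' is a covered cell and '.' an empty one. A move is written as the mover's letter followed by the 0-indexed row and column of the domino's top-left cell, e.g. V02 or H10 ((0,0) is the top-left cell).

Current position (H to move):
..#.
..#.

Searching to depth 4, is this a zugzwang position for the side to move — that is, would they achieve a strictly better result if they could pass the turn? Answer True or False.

ply 1, H at ..#./..#. | H00=+1→###./..#.*; H10=+1→..#./###.
ply 2, V at ###./..#. | V03=-1→####/..##*
ply 3, H at ####/..## | H10=+1→####/####*
ply 4: ####/#### is terminal -1 (V); from ..#./..#. depth 4
if H skipped the turn, V would face:
~ ply 1, V at ..#./..#. | V00=+1→#.#./#.#.*; V01=+1→.##./.##.; V03=-1→..##/..##
~ ply 2: #.#./#.#. is terminal -1 (H); from ..#./..#. depth 4
compare (H): move=+1 vs pass=-1

zugzwang(..#./..#., H) = False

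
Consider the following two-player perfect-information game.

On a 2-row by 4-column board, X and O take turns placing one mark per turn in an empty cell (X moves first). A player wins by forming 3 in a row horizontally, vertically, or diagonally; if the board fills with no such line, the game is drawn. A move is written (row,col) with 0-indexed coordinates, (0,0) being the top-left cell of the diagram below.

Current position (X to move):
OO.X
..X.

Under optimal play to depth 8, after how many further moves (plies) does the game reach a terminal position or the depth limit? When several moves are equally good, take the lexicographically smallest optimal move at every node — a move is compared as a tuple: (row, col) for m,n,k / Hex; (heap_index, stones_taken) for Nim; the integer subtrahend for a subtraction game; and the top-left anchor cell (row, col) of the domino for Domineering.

[OO.X/..X.] X move#1: (0,2):+0/OOXX/..X.*, (1,0):-1/OO.X/X.X., (1,1):-1/OO.X/.XX., (1,3):-1/OO.X/..XX
[OOXX/..X.] O move#2: (1,0):+0/OOXX/O.X.*, (1,1):+0/OOXX/.OX., (1,3):+0/OOXX/..XO
[OOXX/O.X.] X move#3: (1,1):+0/OOXX/OXX.*, (1,3):+0/OOXX/O.XX
[OOXX/OXX.] O move#4: (1,3):+0/OOXX/OXXO*
[OOXX/OXXO] end (terminal +0, X#5); searched OO.X/..X. to 8

PV length from [OO.X/..X.]: 4 plies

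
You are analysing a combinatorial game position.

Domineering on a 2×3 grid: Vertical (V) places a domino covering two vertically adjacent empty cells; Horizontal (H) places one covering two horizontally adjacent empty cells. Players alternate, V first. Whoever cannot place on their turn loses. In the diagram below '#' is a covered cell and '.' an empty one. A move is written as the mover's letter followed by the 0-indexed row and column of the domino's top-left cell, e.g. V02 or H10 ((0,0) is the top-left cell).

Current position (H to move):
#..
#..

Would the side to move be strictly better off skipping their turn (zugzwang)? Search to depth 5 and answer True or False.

[#../#..] H move#1: H01:+1/###/#..*, H11:+1/#../###
[###/#..] end (terminal -1, V#2); searched #../#.. to 5
suppose H passes — search the same position with V to move:
pass> [#../#..] V move#1: V01:+1/##./##.*, V02:+1/#.#/#.#
pass> [##./##.] end (terminal -1, H#2); searched #../#.. to 5
for H: play +1, pass -1

zugzwang(#../#.., H) = False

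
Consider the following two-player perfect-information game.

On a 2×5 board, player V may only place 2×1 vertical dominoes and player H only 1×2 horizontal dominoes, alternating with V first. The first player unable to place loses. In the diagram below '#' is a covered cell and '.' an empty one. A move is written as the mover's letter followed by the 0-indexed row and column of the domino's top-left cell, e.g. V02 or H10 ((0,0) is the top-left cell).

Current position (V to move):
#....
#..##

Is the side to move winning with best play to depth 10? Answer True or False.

[#..../#..##] V move#1: V01:-1/##.../##.##, V02:+1/#.#../#.###*
[#.#../#.###] H move#2: H03:-1/#.###/#.###*
[#.###/#.###] V move#3: V01:+1/#####/#####*
[#####/#####] end (terminal -1, H#4); searched #..../#..## to 10

V winning at [#..../#..##]: True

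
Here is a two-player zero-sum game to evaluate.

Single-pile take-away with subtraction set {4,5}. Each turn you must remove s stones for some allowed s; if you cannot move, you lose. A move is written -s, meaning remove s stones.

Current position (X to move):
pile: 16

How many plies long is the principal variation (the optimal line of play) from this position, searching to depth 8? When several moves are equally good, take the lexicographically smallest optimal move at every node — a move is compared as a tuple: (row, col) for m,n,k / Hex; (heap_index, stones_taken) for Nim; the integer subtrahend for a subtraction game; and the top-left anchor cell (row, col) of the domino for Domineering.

PV length from [16]: 3 plies

[16] X move#1: -4:+1/12*, -5:+1/11
[12] O move#2: -4:-1/8*, -5:-1/7
[8] X move#3: -4:-1/4, -5:+1/3*
[3] end (terminal -1, O#4); searched 16 to 8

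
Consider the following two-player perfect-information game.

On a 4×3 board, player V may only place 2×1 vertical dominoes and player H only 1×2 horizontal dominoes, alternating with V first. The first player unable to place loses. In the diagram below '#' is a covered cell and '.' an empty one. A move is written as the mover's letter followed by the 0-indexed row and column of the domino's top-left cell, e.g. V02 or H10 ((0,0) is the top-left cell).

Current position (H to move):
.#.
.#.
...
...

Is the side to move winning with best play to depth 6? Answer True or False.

H winning at [.#./.#./.../...]: False

ply 1, H at .#./.#./.../... | H20=-1→.#./.#./##./...*; H21=-1→.#./.#./.##/...; H30=-1→.#./.#./.../##.; H31=-1→.#./.#./.../.##
ply 2, V at .#./.#./##./... | V00=+1→##./##./##./...*; V02=+1→.##/.##/##./...; V12=+1→.#./.##/###/...; V22=+1→.#./.#./###/..#
ply 3, H at ##./##./##./... | H30=-1→##./##./##./##.*; H31=-1→##./##./##./.##
ply 4, V at ##./##./##./##. | V02=+1→###/###/##./##.*; V12=+1→##./###/###/##.; V22=+1→##./##./###/###
ply 5: ###/###/##./##. is terminal -1 (H); from .#./.#./.../... depth 6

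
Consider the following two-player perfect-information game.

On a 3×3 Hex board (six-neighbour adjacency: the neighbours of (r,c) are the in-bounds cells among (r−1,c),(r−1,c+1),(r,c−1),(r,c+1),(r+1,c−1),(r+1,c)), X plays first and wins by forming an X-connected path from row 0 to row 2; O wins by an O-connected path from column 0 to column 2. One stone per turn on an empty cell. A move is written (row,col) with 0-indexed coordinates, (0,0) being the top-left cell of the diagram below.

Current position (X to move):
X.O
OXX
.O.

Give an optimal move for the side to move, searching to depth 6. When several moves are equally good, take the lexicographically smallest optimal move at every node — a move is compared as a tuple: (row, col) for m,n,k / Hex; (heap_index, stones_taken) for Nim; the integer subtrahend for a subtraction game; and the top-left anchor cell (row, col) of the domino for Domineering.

[X.O/OXX/.O.] X move#1: (0,1):+1/XXO/OXX/.O.*, (2,0):-1/X.O/OXX/XO., (2,2):-1/X.O/OXX/.OX
[XXO/OXX/.O.] O move#2: (2,0):-1/XXO/OXX/OO.*, (2,2):-1/XXO/OXX/.OO
[XXO/OXX/OO.] X move#3: (2,2):+1/XXO/OXX/OOX*
[XXO/OXX/OOX] end (terminal -1, O#4); searched X.O/OXX/.O. to 6

X's best at [X.O/OXX/.O.]: (0,1)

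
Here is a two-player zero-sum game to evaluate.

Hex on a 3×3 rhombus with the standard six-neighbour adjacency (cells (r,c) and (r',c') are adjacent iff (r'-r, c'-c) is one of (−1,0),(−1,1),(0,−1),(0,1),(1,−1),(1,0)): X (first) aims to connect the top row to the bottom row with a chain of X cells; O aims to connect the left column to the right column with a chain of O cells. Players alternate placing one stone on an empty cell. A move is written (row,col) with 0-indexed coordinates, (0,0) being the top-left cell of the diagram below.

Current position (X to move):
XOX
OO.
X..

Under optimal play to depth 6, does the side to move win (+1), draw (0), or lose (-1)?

value(XOX/OO./X.., X) = +1

ply 1, X at XOX/OO./X.. | (1,2)=+1→XOX/OOX/X..*; (2,1)=-1→XOX/OO./XX.; (2,2)=-1→XOX/OO./X.X
ply 2, O at XOX/OOX/X.. | (2,1)=-1→XOX/OOX/XO.*; (2,2)=-1→XOX/OOX/X.O
ply 3, X at XOX/OOX/XO. | (2,2)=+1→XOX/OOX/XOX*
ply 4: XOX/OOX/XOX is terminal -1 (O); from XOX/OO./X.. depth 6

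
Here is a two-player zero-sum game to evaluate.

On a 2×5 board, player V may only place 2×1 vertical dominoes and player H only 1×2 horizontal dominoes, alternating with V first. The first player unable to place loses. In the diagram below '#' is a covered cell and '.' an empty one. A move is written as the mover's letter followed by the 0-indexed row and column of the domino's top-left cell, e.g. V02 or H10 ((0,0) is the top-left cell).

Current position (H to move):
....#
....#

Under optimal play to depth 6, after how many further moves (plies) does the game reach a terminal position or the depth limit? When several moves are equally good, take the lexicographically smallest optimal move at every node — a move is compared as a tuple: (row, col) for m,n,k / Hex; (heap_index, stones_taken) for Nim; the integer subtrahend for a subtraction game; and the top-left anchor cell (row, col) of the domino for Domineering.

[....#/....#] H move#1: H00:-1/##..#/....#, H01:+1/.##.#/....#*, H02:-1/..###/....#, H10:-1/....#/##..#, H11:+1/....#/.##.#, H12:-1/....#/..###
[.##.#/....#] V move#2: V00:-1/###.#/#...#*, V03:-1/.####/...##
[###.#/#...#] H move#3: H11:-1/###.#/###.#, H12:+1/###.#/#.###*
[###.#/#.###] end (terminal -1, V#4); searched ....#/....# to 6

PV length from [....#/....#]: 3 plies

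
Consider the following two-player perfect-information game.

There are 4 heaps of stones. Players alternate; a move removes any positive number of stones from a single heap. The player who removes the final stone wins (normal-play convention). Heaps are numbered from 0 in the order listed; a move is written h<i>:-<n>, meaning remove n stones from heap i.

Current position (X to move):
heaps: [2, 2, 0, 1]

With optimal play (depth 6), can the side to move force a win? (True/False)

X winning at [(2,2,0,1)]: True

ply 1, X at (2,2,0,1) | h0:-1=-1→(1,2,0,1); h0:-2=-1→(0,2,0,1); h1:-1=-1→(2,1,0,1); h1:-2=-1→(2,0,0,1); h3:-1=+1→(2,2,0,0)*
ply 2, O at (2,2,0,0) | h0:-1=-1→(1,2,0,0)*; h0:-2=-1→(0,2,0,0); h1:-1=-1→(2,1,0,0); h1:-2=-1→(2,0,0,0)
ply 3, X at (1,2,0,0) | h0:-1=-1→(0,2,0,0); h1:-1=+1→(1,1,0,0)*; h1:-2=-1→(1,0,0,0)
ply 4, O at (1,1,0,0) | h0:-1=-1→(0,1,0,0)*; h1:-1=-1→(1,0,0,0)
ply 5, X at (0,1,0,0) | h1:-1=+1→(0,0,0,0)*
ply 6: (0,0,0,0) is terminal -1 (O); from (2,2,0,1) depth 6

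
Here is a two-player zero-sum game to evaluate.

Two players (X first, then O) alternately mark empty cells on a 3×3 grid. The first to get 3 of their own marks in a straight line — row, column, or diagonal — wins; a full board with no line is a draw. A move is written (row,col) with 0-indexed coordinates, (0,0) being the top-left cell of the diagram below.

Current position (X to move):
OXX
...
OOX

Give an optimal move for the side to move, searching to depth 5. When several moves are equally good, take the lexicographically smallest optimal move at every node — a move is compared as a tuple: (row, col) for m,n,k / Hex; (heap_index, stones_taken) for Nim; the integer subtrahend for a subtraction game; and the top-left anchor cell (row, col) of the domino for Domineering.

ply 1, X at OXX/.../OOX | (1,0)=+0→OXX/X../OOX; (1,1)=-1→OXX/.X./OOX; (1,2)=+1→OXX/..X/OOX*
ply 2: OXX/..X/OOX is terminal -1 (O); from OXX/.../OOX depth 5

X's best at [OXX/.../OOX]: (1,2)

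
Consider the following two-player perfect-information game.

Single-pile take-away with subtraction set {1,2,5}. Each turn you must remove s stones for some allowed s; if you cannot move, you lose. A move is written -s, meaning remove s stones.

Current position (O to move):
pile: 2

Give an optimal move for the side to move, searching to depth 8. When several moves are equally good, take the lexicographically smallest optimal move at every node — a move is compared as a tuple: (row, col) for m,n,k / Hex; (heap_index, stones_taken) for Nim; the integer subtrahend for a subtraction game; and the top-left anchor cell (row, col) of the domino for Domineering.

O's best at [2]: -2

[2] O move#1: -1:-1/1, -2:+1/0*
[0] end (terminal -1, X#2); searched 2 to 8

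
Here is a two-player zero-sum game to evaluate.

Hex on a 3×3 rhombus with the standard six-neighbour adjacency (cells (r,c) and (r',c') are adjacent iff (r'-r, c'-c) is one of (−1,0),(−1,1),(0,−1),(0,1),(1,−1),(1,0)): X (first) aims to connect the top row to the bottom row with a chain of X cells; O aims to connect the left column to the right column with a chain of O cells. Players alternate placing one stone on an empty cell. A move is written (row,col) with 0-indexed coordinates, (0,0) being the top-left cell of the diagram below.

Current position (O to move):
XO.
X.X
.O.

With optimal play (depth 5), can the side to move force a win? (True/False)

ply 1, O at XO./X.X/.O. | (0,2)=-1→XOO/X.X/.O.*; (1,1)=-1→XO./XOX/.O.; (2,0)=-1→XO./X.X/OO.; (2,2)=-1→XO./X.X/.OO
ply 2, X at XOO/X.X/.O. | (1,1)=+1→XOO/XXX/.O.*; (2,0)=+1→XOO/X.X/XO.; (2,2)=+1→XOO/X.X/.OX
ply 3, O at XOO/XXX/.O. | (2,0)=-1→XOO/XXX/OO.*; (2,2)=-1→XOO/XXX/.OO
ply 4, X at XOO/XXX/OO. | (2,2)=+1→XOO/XXX/OOX*
ply 5: XOO/XXX/OOX is terminal -1 (O); from XO./X.X/.O. depth 5

O winning at [XO./X.X/.O.]: False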